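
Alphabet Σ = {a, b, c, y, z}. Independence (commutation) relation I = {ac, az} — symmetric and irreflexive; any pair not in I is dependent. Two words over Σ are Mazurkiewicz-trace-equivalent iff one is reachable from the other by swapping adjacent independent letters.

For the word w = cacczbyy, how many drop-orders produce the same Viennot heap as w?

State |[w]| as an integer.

piece 0:c — minimal
piece 1:a — minimal
piece 2:c rests on {0:c}
piece 3:c rests on {2:c}
piece 4:z rests on {3:c}
piece 5:b rests on {1:a, 4:z}
piece 6:y rests on {5:b}
piece 7:y rests on {6:y}
minimal pieces: {0:c, 1:a}
ways to finish when only these pieces remain (= sum over removing one remaining piece with nothing left below it):
  1 left: {7}→1
  2 left: {6,7}→1
  3 left: {5,6,7}→1
  4 left: {1,5,6,7}→1  {4,5,6,7}→1
  5 left: {1,4,5,6,7}→2  {3,4,5,6,7}→1
  6 left: {1,3,4,5,6,7}→3  {2,3,4,5,6,7}→1
  placing 0:c first → 4 extensions
  placing 1:a first → 1 extensions
total linear extensions = 5

5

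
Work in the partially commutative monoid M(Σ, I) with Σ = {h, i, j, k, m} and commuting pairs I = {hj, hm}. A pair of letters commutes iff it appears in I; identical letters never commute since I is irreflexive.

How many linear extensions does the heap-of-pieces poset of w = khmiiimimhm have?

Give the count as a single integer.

6

drop 0:k onto floor
drop 1:h onto {0:k}
drop 2:m onto {0:k}
drop 3:i onto {1:h, 2:m}
drop 4:i onto {3:i}
drop 5:i onto {4:i}
drop 6:m onto {5:i}
drop 7:i onto {6:m}
drop 8:m onto {7:i}
drop 9:h onto {7:i}
drop 10:m onto {8:m}
ground layer = {0:k}
drop-orders for the pieces not yet dropped (sum over which currently-grounded one goes next):
  1 to go: {9} 1  {10} 1
  2 to go: {8,10} 1  {9,10} 2
  3 to go: {8,9,10} 3
  4 to go: {7,8,9,10} 3
  5 to go: {6,7,8,9,10} 3
  6 to go: {5,6,7,8,9,10} 3
  7 to go: {4,5,6,7,8,9,10} 3
  8 to go: {3,4,5,6,7,8,9,10} 3
  9 to go: {1,3,4,5,6,7,8,9,10} 3  {2,3,4,5,6,7,8,9,10} 3
  if 0:k drops first: 6 orders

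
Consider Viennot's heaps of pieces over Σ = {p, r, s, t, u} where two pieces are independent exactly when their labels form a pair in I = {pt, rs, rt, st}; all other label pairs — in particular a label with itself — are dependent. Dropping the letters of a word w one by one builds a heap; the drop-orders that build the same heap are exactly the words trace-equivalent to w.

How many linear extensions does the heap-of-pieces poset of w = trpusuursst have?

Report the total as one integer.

piece 0:t — minimal
piece 1:r — minimal
piece 2:p rests on {1:r}
piece 3:u rests on {0:t, 2:p}
piece 4:s rests on {3:u}
piece 5:u rests on {4:s}
piece 6:u rests on {5:u}
piece 7:r rests on {6:u}
piece 8:s rests on {6:u}
piece 9:s rests on {8:s}
piece 10:t rests on {6:u}
minimal pieces: {0:t, 1:r}
ways to finish when only these pieces remain (= sum over removing one remaining piece with nothing left below it):
  1 left: {7}→1  {9}→1  {10}→1
  2 left: {7,9}→2  {7,10}→2  {8,9}→1  {9,10}→2
  3 left: {7,8,9}→3  {7,9,10}→6  {8,9,10}→3
  4 left: {7,8,9,10}→12
  5 left: {6,7,8,9,10}→12
  6 left: {5,6,7,8,9,10}→12
  7 left: {4,5,6,7,8,9,10}→12
  8 left: {3,4,5,6,7,8,9,10}→12
  9 left: {0,3,4,5,6,7,8,9,10}→12  {2,3,4,5,6,7,8,9,10}→12
  placing 0:t first → 12 extensions
  placing 1:r first → 24 extensions
total linear extensions = 36

36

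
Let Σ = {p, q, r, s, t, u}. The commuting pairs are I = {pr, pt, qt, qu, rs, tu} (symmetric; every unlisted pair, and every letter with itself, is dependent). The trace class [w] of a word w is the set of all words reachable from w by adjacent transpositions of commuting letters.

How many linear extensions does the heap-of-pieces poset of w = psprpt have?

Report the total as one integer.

12

0(p) covers ∅
1(s) covers 0:p
2(p) covers 1:s
3(r) covers ∅
4(p) covers 2:p
5(t) covers 1:s, 3:r
floor of heap: 0:p, 3:r
completions by unplaced set U, small U first (add the entries for U minus each lowest piece of U):
  |U|=1: {4}:1  {5}:1
  |U|=2: {2,4}:1  {3,5}:1  {4,5}:2
  |U|=3: {2,4,5}:3  {3,4,5}:3
  |U|=4: {1,2,4,5}:3  {2,3,4,5}:6
  start at 0(p): 9
  start at 3(r): 3
sum over floor = 12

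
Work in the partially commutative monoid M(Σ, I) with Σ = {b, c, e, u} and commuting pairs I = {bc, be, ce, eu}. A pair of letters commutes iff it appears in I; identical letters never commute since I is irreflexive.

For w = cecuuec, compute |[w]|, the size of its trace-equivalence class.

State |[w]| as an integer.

21

drop 0:c onto floor
drop 1:e onto floor
drop 2:c onto {0:c}
drop 3:u onto {2:c}
drop 4:u onto {3:u}
drop 5:e onto {1:e}
drop 6:c onto {4:u}
ground layer = {0:c, 1:e}
drop-orders for the pieces not yet dropped (sum over which currently-grounded one goes next):
  1 to go: {5} 1  {6} 1
  2 to go: {1,5} 1  {4,6} 1  {5,6} 2
  3 to go: {1,5,6} 3  {3,4,6} 1  {4,5,6} 3
  4 to go: {1,4,5,6} 6  {2,3,4,6} 1  {3,4,5,6} 4
  5 to go: {0,2,3,4,6} 1  {1,3,4,5,6} 10  {2,3,4,5,6} 5
  if 0:c drops first: 15 orders
  if 1:e drops first: 6 orders
heap linearizations: 21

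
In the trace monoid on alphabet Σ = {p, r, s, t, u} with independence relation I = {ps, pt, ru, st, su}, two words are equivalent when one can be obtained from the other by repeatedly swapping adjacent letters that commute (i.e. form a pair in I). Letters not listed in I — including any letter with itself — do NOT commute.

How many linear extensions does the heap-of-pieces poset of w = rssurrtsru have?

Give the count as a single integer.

32

drop 0:r onto floor
drop 1:s onto {0:r}
drop 2:s onto {1:s}
drop 3:u onto floor
drop 4:r onto {2:s}
drop 5:r onto {4:r}
drop 6:t onto {3:u, 5:r}
drop 7:s onto {5:r}
drop 8:r onto {6:t, 7:s}
drop 9:u onto {6:t}
ground layer = {0:r, 3:u}
drop-orders for the pieces not yet dropped (sum over which currently-grounded one goes next):
  1 to go: {8} 1  {9} 1
  2 to go: {7,8} 1  {8,9} 2
  3 to go: {6,8,9} 2  {7,8,9} 3
  4 to go: {3,6,8,9} 2  {6,7,8,9} 5
  5 to go: {3,6,7,8,9} 7  {5,6,7,8,9} 5
  6 to go: {3,5,6,7,8,9} 12  {4,5,6,7,8,9} 5
  7 to go: {2,4,5,6,7,8,9} 5  {3,4,5,6,7,8,9} 17
  8 to go: {1,2,4,5,6,7,8,9} 5  {2,3,4,5,6,7,8,9} 22
  if 0:r drops first: 27 orders
  if 3:u drops first: 5 orders
heap linearizations: 32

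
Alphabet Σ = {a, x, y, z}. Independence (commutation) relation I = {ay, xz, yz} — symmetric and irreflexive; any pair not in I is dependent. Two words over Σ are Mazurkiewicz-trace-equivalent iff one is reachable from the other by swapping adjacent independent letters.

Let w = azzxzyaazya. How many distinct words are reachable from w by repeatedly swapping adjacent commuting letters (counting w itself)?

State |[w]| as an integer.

0(a) covers ∅
1(z) covers 0:a
2(z) covers 1:z
3(x) covers 0:a
4(z) covers 2:z
5(y) covers 3:x
6(a) covers 3:x, 4:z
7(a) covers 6:a
8(z) covers 7:a
9(y) covers 5:y
10(a) covers 8:z
floor of heap: 0:a
completions by unplaced set U, small U first (add the entries for U minus each lowest piece of U):
  |U|=1: {9}:1  {10}:1
  |U|=2: {5,9}:1  {8,10}:1  {9,10}:2
  |U|=3: {5,9,10}:3  {7,8,10}:1  {8,9,10}:3
  |U|=4: {5,8,9,10}:6  {6,7,8,10}:1  {7,8,9,10}:4
  |U|=5: {4,6,7,8,10}:1  {5,7,8,9,10}:10  {6,7,8,9,10}:5
  |U|=6: {2,4,6,7,8,10}:1  {4,6,7,8,9,10}:6  {5,6,7,8,9,10}:15
  |U|=7: {1,2,4,6,7,8,10}:1  {2,4,6,7,8,9,10}:7  {3,5,6,7,8,9,10}:15  {4,5,6,7,8,9,10}:21
  |U|=8: {1,2,4,6,7,8,9,10}:8  {2,4,5,6,7,8,9,10}:28  {3,4,5,6,7,8,9,10}:36
  |U|=9: {1,2,4,5,6,7,8,9,10}:36  {2,3,4,5,6,7,8,9,10}:64
  start at 0(a): 100

100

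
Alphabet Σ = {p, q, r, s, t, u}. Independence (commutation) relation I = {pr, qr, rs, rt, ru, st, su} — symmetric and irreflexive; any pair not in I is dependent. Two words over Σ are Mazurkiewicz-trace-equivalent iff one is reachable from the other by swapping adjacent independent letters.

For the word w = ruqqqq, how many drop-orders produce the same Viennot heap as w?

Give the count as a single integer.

6

drop 0:r onto floor
drop 1:u onto floor
drop 2:q onto {1:u}
drop 3:q onto {2:q}
drop 4:q onto {3:q}
drop 5:q onto {4:q}
ground layer = {0:r, 1:u}
drop-orders for the pieces not yet dropped (sum over which currently-grounded one goes next):
  1 to go: {0} 1  {5} 1
  2 to go: {0,5} 2  {4,5} 1
  3 to go: {0,4,5} 3  {3,4,5} 1
  4 to go: {0,3,4,5} 4  {2,3,4,5} 1
  if 0:r drops first: 1 orders
  if 1:u drops first: 5 orders
heap linearizations: 6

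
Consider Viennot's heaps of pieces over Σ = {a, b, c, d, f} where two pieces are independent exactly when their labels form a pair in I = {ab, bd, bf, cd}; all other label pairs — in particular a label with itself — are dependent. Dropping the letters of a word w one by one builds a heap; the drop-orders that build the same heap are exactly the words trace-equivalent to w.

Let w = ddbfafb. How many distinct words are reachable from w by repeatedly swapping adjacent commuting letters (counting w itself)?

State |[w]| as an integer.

21

#0=d has no predecessor
#1=d depends on [0:d]
#2=b has no predecessor
#3=f depends on [1:d]
#4=a depends on [3:f]
#5=f depends on [4:a]
#6=b depends on [2:b]
sources: [0:d, 2:b]
N(rest) = Σ N(rest − s) over sources s of rest; N(one piece) = 1:
  size 1 → [5]=1  [6]=1
  size 2 → [2,6]=1  [4,5]=1  [5,6]=2
  size 3 → [2,5,6]=3  [3,4,5]=1  [4,5,6]=3
  size 4 → [1,3,4,5]=1  [2,4,5,6]=6  [3,4,5,6]=4
  size 5 → [0,1,3,4,5]=1  [1,3,4,5,6]=5  [2,3,4,5,6]=10
  first=0(d) contributes 15
  first=2(b) contributes 6
|[w]| = 21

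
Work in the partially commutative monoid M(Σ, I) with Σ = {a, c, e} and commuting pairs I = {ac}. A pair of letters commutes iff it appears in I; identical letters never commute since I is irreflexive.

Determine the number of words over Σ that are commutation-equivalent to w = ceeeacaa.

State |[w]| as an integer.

4

0(c) covers ∅
1(e) covers 0:c
2(e) covers 1:e
3(e) covers 2:e
4(a) covers 3:e
5(c) covers 3:e
6(a) covers 4:a
7(a) covers 6:a
floor of heap: 0:c
completions by unplaced set U, small U first (add the entries for U minus each lowest piece of U):
  |U|=1: {5}:1  {7}:1
  |U|=2: {5,7}:2  {6,7}:1
  |U|=3: {4,6,7}:1  {5,6,7}:3
  |U|=4: {4,5,6,7}:4
  |U|=5: {3,4,5,6,7}:4
  |U|=6: {2,3,4,5,6,7}:4
  start at 0(c): 4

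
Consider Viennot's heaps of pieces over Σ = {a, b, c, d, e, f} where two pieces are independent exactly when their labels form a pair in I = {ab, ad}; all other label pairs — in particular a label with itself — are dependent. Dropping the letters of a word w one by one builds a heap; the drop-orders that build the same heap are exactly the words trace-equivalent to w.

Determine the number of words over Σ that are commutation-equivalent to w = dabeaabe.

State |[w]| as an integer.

0(d) covers ∅
1(a) covers ∅
2(b) covers 0:d
3(e) covers 1:a, 2:b
4(a) covers 3:e
5(a) covers 4:a
6(b) covers 3:e
7(e) covers 5:a, 6:b
floor of heap: 0:d, 1:a
completions by unplaced set U, small U first (add the entries for U minus each lowest piece of U):
  |U|=1: {7}:1
  |U|=2: {5,7}:1  {6,7}:1
  |U|=3: {4,5,7}:1  {5,6,7}:2
  |U|=4: {4,5,6,7}:3
  |U|=5: {3,4,5,6,7}:3
  |U|=6: {1,3,4,5,6,7}:3  {2,3,4,5,6,7}:3
  start at 0(d): 6
  start at 1(a): 3
sum over floor = 9

9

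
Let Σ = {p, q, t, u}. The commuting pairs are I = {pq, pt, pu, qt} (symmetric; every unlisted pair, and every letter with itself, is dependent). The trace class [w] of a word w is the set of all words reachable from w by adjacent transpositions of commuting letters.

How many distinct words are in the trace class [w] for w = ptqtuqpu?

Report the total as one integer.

84

piece 0:p — minimal
piece 1:t — minimal
piece 2:q — minimal
piece 3:t rests on {1:t}
piece 4:u rests on {2:q, 3:t}
piece 5:q rests on {4:u}
piece 6:p rests on {0:p}
piece 7:u rests on {5:q}
minimal pieces: {0:p, 1:t, 2:q}
ways to finish when only these pieces remain (= sum over removing one remaining piece with nothing left below it):
  1 left: {6}→1  {7}→1
  2 left: {0,6}→1  {5,7}→1  {6,7}→2
  3 left: {0,6,7}→3  {4,5,7}→1  {5,6,7}→3
  4 left: {0,5,6,7}→6  {2,4,5,7}→1  {3,4,5,7}→1  {4,5,6,7}→4
  5 left: {0,4,5,6,7}→10  {1,3,4,5,7}→1  {2,3,4,5,7}→2  {2,4,5,6,7}→5  {3,4,5,6,7}→5
  6 left: {0,2,4,5,6,7}→15  {0,3,4,5,6,7}→15  {1,2,3,4,5,7}→3  {1,3,4,5,6,7}→6  {2,3,4,5,6,7}→12
  placing 0:p first → 21 extensions
  placing 1:t first → 42 extensions
  placing 2:q first → 21 extensions
total linear extensions = 84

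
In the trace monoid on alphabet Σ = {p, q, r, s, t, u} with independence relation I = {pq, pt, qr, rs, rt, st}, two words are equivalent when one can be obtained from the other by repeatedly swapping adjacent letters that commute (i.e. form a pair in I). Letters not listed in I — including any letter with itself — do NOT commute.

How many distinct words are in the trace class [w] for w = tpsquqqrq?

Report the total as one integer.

12

0(t) covers ∅
1(p) covers ∅
2(s) covers 1:p
3(q) covers 0:t, 2:s
4(u) covers 3:q
5(q) covers 4:u
6(q) covers 5:q
7(r) covers 4:u
8(q) covers 6:q
floor of heap: 0:t, 1:p
completions by unplaced set U, small U first (add the entries for U minus each lowest piece of U):
  |U|=1: {7}:1  {8}:1
  |U|=2: {6,8}:1  {7,8}:2
  |U|=3: {5,6,8}:1  {6,7,8}:3
  |U|=4: {5,6,7,8}:4
  |U|=5: {4,5,6,7,8}:4
  |U|=6: {3,4,5,6,7,8}:4
  |U|=7: {0,3,4,5,6,7,8}:4  {2,3,4,5,6,7,8}:4
  start at 0(t): 4
  start at 1(p): 8
sum over floor = 12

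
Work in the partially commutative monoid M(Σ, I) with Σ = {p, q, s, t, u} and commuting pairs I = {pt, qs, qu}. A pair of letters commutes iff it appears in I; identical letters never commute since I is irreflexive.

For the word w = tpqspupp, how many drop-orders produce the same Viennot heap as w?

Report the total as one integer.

4

#0=t has no predecessor
#1=p has no predecessor
#2=q depends on [0:t, 1:p]
#3=s depends on [0:t, 1:p]
#4=p depends on [2:q, 3:s]
#5=u depends on [4:p]
#6=p depends on [5:u]
#7=p depends on [6:p]
sources: [0:t, 1:p]
N(rest) = Σ N(rest − s) over sources s of rest; N(one piece) = 1:
  size 1 → [7]=1
  size 2 → [6,7]=1
  size 3 → [5,6,7]=1
  size 4 → [4,5,6,7]=1
  size 5 → [2,4,5,6,7]=1  [3,4,5,6,7]=1
  size 6 → [2,3,4,5,6,7]=2
  first=0(t) contributes 2
  first=1(p) contributes 2
|[w]| = 4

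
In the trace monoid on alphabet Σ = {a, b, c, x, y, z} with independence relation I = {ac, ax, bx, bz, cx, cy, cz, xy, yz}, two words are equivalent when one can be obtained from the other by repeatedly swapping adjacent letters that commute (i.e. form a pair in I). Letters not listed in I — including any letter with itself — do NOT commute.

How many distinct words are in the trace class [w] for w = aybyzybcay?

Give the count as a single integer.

#0=a has no predecessor
#1=y depends on [0:a]
#2=b depends on [1:y]
#3=y depends on [2:b]
#4=z depends on [0:a]
#5=y depends on [3:y]
#6=b depends on [5:y]
#7=c depends on [6:b]
#8=a depends on [4:z, 6:b]
#9=y depends on [8:a]
sources: [0:a]
N(rest) = Σ N(rest − s) over sources s of rest; N(one piece) = 1:
  size 1 → [7]=1  [9]=1
  size 2 → [7,9]=2  [8,9]=1
  size 3 → [4,8,9]=1  [7,8,9]=3
  size 4 → [4,7,8,9]=4  [6,7,8,9]=3
  size 5 → [4,6,7,8,9]=7  [5,6,7,8,9]=3
  size 6 → [3,5,6,7,8,9]=3  [4,5,6,7,8,9]=10
  size 7 → [2,3,5,6,7,8,9]=3  [3,4,5,6,7,8,9]=13
  size 8 → [1,2,3,5,6,7,8,9]=3  [2,3,4,5,6,7,8,9]=16
  first=0(a) contributes 19

19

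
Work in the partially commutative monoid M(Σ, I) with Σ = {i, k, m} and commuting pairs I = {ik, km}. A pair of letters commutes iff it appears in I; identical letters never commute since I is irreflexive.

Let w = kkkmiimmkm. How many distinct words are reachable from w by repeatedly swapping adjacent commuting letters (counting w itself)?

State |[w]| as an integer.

210

piece 0:k — minimal
piece 1:k rests on {0:k}
piece 2:k rests on {1:k}
piece 3:m — minimal
piece 4:i rests on {3:m}
piece 5:i rests on {4:i}
piece 6:m rests on {5:i}
piece 7:m rests on {6:m}
piece 8:k rests on {2:k}
piece 9:m rests on {7:m}
minimal pieces: {0:k, 3:m}
ways to finish when only these pieces remain (= sum over removing one remaining piece with nothing left below it):
  1 left: {8}→1  {9}→1
  2 left: {2,8}→1  {7,9}→1  {8,9}→2
  3 left: {1,2,8}→1  {2,8,9}→3  {6,7,9}→1  {7,8,9}→3
  4 left: {0,1,2,8}→1  {1,2,8,9}→4  {2,7,8,9}→6  {5,6,7,9}→1  {6,7,8,9}→4
  5 left: {0,1,2,8,9}→5  {1,2,7,8,9}→10  {2,6,7,8,9}→10  {4,5,6,7,9}→1  {5,6,7,8,9}→5
  6 left: {0,1,2,7,8,9}→15  {1,2,6,7,8,9}→20  {2,5,6,7,8,9}→15  {3,4,5,6,7,9}→1  {4,5,6,7,8,9}→6
  7 left: {0,1,2,6,7,8,9}→35  {1,2,5,6,7,8,9}→35  {2,4,5,6,7,8,9}→21  {3,4,5,6,7,8,9}→7
  8 left: {0,1,2,5,6,7,8,9}→70  {1,2,4,5,6,7,8,9}→56  {2,3,4,5,6,7,8,9}→28
  placing 0:k first → 84 extensions
  placing 3:m first → 126 extensions
total linear extensions = 210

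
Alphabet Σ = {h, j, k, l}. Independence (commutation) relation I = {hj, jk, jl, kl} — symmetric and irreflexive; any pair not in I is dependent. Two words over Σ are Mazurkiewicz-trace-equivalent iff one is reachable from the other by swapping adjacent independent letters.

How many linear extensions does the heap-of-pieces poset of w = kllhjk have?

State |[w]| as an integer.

piece 0:k — minimal
piece 1:l — minimal
piece 2:l rests on {1:l}
piece 3:h rests on {0:k, 2:l}
piece 4:j — minimal
piece 5:k rests on {3:h}
minimal pieces: {0:k, 1:l, 4:j}
ways to finish when only these pieces remain (= sum over removing one remaining piece with nothing left below it):
  1 left: {4}→1  {5}→1
  2 left: {3,5}→1  {4,5}→2
  3 left: {0,3,5}→1  {2,3,5}→1  {3,4,5}→3
  4 left: {0,2,3,5}→2  {0,3,4,5}→4  {1,2,3,5}→1  {2,3,4,5}→4
  placing 0:k first → 5 extensions
  placing 1:l first → 10 extensions
  placing 4:j first → 3 extensions
total linear extensions = 18

18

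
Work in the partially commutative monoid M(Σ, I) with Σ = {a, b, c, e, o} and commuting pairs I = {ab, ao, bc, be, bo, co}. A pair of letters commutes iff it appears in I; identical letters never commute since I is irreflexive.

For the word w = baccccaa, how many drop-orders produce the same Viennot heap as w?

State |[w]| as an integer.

#0=b has no predecessor
#1=a has no predecessor
#2=c depends on [1:a]
#3=c depends on [2:c]
#4=c depends on [3:c]
#5=c depends on [4:c]
#6=a depends on [5:c]
#7=a depends on [6:a]
sources: [0:b, 1:a]
N(rest) = Σ N(rest − s) over sources s of rest; N(one piece) = 1:
  size 1 → [0]=1  [7]=1
  size 2 → [0,7]=2  [6,7]=1
  size 3 → [0,6,7]=3  [5,6,7]=1
  size 4 → [0,5,6,7]=4  [4,5,6,7]=1
  size 5 → [0,4,5,6,7]=5  [3,4,5,6,7]=1
  size 6 → [0,3,4,5,6,7]=6  [2,3,4,5,6,7]=1
  first=0(b) contributes 1
  first=1(a) contributes 7
|[w]| = 8

8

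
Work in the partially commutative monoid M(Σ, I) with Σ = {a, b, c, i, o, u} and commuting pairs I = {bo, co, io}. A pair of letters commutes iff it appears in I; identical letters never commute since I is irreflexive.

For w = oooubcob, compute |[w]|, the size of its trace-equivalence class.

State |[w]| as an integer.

0(o) covers ∅
1(o) covers 0:o
2(o) covers 1:o
3(u) covers 2:o
4(b) covers 3:u
5(c) covers 4:b
6(o) covers 3:u
7(b) covers 5:c
floor of heap: 0:o
completions by unplaced set U, small U first (add the entries for U minus each lowest piece of U):
  |U|=1: {6}:1  {7}:1
  |U|=2: {5,7}:1  {6,7}:2
  |U|=3: {4,5,7}:1  {5,6,7}:3
  |U|=4: {4,5,6,7}:4
  |U|=5: {3,4,5,6,7}:4
  |U|=6: {2,3,4,5,6,7}:4
  start at 0(o): 4

4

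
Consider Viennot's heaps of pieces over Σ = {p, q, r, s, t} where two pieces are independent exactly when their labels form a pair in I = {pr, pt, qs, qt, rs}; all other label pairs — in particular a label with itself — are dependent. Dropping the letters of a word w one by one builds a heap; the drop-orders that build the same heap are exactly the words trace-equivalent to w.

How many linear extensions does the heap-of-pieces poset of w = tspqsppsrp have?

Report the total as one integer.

11

#0=t has no predecessor
#1=s depends on [0:t]
#2=p depends on [1:s]
#3=q depends on [2:p]
#4=s depends on [2:p]
#5=p depends on [3:q, 4:s]
#6=p depends on [5:p]
#7=s depends on [6:p]
#8=r depends on [3:q]
#9=p depends on [7:s]
sources: [0:t]
N(rest) = Σ N(rest − s) over sources s of rest; N(one piece) = 1:
  size 1 → [8]=1  [9]=1
  size 2 → [7,9]=1  [8,9]=2
  size 3 → [6,7,9]=1  [7,8,9]=3
  size 4 → [5,6,7,9]=1  [6,7,8,9]=4
  size 5 → [4,5,6,7,9]=1  [5,6,7,8,9]=5
  size 6 → [3,5,6,7,8,9]=5  [4,5,6,7,8,9]=6
  size 7 → [3,4,5,6,7,8,9]=11
  size 8 → [2,3,4,5,6,7,8,9]=11
  first=0(t) contributes 11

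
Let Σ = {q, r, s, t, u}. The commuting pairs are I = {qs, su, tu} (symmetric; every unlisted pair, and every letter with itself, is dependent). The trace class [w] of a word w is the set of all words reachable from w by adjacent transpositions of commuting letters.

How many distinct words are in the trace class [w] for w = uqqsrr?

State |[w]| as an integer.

0(u) covers ∅
1(q) covers 0:u
2(q) covers 1:q
3(s) covers ∅
4(r) covers 2:q, 3:s
5(r) covers 4:r
floor of heap: 0:u, 3:s
completions by unplaced set U, small U first (add the entries for U minus each lowest piece of U):
  |U|=1: {5}:1
  |U|=2: {4,5}:1
  |U|=3: {2,4,5}:1  {3,4,5}:1
  |U|=4: {1,2,4,5}:1  {2,3,4,5}:2
  start at 0(u): 3
  start at 3(s): 1
sum over floor = 4

4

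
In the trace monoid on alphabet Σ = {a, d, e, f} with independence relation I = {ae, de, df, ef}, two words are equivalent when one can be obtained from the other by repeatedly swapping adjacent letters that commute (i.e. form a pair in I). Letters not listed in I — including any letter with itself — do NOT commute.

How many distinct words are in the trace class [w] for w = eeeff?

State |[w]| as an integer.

10

piece 0:e — minimal
piece 1:e rests on {0:e}
piece 2:e rests on {1:e}
piece 3:f — minimal
piece 4:f rests on {3:f}
minimal pieces: {0:e, 3:f}
ways to finish when only these pieces remain (= sum over removing one remaining piece with nothing left below it):
  1 left: {2}→1  {4}→1
  2 left: {1,2}→1  {2,4}→2  {3,4}→1
  3 left: {0,1,2}→1  {1,2,4}→3  {2,3,4}→3
  placing 0:e first → 6 extensions
  placing 3:f first → 4 extensions
total linear extensions = 10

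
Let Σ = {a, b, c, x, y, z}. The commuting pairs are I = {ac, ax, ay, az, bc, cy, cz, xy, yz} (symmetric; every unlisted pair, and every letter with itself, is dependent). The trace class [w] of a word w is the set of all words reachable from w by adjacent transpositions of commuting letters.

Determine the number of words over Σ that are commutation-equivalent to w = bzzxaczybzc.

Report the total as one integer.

drop 0:b onto floor
drop 1:z onto {0:b}
drop 2:z onto {1:z}
drop 3:x onto {2:z}
drop 4:a onto {0:b}
drop 5:c onto {3:x}
drop 6:z onto {3:x}
drop 7:y onto {0:b}
drop 8:b onto {4:a, 6:z, 7:y}
drop 9:z onto {8:b}
drop 10:c onto {5:c}
ground layer = {0:b}
drop-orders for the pieces not yet dropped (sum over which currently-grounded one goes next):
  1 to go: {9} 1  {10} 1
  2 to go: {5,10} 1  {8,9} 1  {9,10} 2
  3 to go: {4,8,9} 1  {5,9,10} 3  {6,8,9} 1  {7,8,9} 1  {8,9,10} 3
  4 to go: {4,6,8,9} 2  {4,7,8,9} 2  {4,8,9,10} 4  {5,8,9,10} 6  {6,7,8,9} 2  {6,8,9,10} 4  {7,8,9,10} 4
  5 to go: {4,5,8,9,10} 10  {4,6,7,8,9} 6  {4,6,8,9,10} 10  {4,7,8,9,10} 10  {5,6,8,9,10} 10  {5,7,8,9,10} 10  {6,7,8,9,10} 10
  6 to go: {3,5,6,8,9,10} 10  {4,5,6,8,9,10} 30  {4,5,7,8,9,10} 30  {4,6,7,8,9,10} 36  {5,6,7,8,9,10} 30
  7 to go: {2,3,5,6,8,9,10} 10  {3,4,5,6,8,9,10} 40  {3,5,6,7,8,9,10} 40  {4,5,6,7,8,9,10} 126
  8 to go: {1,2,3,5,6,8,9,10} 10  {2,3,4,5,6,8,9,10} 50  {2,3,5,6,7,8,9,10} 50  {3,4,5,6,7,8,9,10} 206
  9 to go: {1,2,3,4,5,6,8,9,10} 60  {1,2,3,5,6,7,8,9,10} 60  {2,3,4,5,6,7,8,9,10} 306
  if 0:b drops first: 426 orders

426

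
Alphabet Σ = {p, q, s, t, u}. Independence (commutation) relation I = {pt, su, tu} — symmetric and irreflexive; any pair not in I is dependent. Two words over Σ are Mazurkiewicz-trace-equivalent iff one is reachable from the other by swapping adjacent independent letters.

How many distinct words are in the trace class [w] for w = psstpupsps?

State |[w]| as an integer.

4

drop 0:p onto floor
drop 1:s onto {0:p}
drop 2:s onto {1:s}
drop 3:t onto {2:s}
drop 4:p onto {2:s}
drop 5:u onto {4:p}
drop 6:p onto {5:u}
drop 7:s onto {3:t, 6:p}
drop 8:p onto {7:s}
drop 9:s onto {8:p}
ground layer = {0:p}
drop-orders for the pieces not yet dropped (sum over which currently-grounded one goes next):
  1 to go: {9} 1
  2 to go: {8,9} 1
  3 to go: {7,8,9} 1
  4 to go: {3,7,8,9} 1  {6,7,8,9} 1
  5 to go: {3,6,7,8,9} 2  {5,6,7,8,9} 1
  6 to go: {3,5,6,7,8,9} 3  {4,5,6,7,8,9} 1
  7 to go: {3,4,5,6,7,8,9} 4
  8 to go: {2,3,4,5,6,7,8,9} 4
  if 0:p drops first: 4 orders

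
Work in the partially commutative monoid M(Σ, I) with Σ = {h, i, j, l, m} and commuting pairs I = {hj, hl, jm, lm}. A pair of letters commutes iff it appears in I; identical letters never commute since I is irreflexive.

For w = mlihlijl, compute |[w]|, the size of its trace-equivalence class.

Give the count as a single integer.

drop 0:m onto floor
drop 1:l onto floor
drop 2:i onto {0:m, 1:l}
drop 3:h onto {2:i}
drop 4:l onto {2:i}
drop 5:i onto {3:h, 4:l}
drop 6:j onto {5:i}
drop 7:l onto {6:j}
ground layer = {0:m, 1:l}
drop-orders for the pieces not yet dropped (sum over which currently-grounded one goes next):
  1 to go: {7} 1
  2 to go: {6,7} 1
  3 to go: {5,6,7} 1
  4 to go: {3,5,6,7} 1  {4,5,6,7} 1
  5 to go: {3,4,5,6,7} 2
  6 to go: {2,3,4,5,6,7} 2
  if 0:m drops first: 2 orders
  if 1:l drops first: 2 orders
heap linearizations: 4

4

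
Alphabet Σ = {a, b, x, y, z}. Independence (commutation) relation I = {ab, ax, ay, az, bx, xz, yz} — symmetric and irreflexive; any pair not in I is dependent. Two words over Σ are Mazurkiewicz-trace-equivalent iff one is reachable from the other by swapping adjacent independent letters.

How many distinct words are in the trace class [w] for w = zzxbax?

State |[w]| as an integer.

drop 0:z onto floor
drop 1:z onto {0:z}
drop 2:x onto floor
drop 3:b onto {1:z}
drop 4:a onto floor
drop 5:x onto {2:x}
ground layer = {0:z, 2:x, 4:a}
drop-orders for the pieces not yet dropped (sum over which currently-grounded one goes next):
  1 to go: {3} 1  {4} 1  {5} 1
  2 to go: {1,3} 1  {2,5} 1  {3,4} 2  {3,5} 2  {4,5} 2
  3 to go: {0,1,3} 1  {1,3,4} 3  {1,3,5} 3  {2,3,5} 3  {2,4,5} 3  {3,4,5} 6
  4 to go: {0,1,3,4} 4  {0,1,3,5} 4  {1,2,3,5} 6  {1,3,4,5} 12  {2,3,4,5} 12
  if 0:z drops first: 30 orders
  if 2:x drops first: 20 orders
  if 4:a drops first: 10 orders
heap linearizations: 60

60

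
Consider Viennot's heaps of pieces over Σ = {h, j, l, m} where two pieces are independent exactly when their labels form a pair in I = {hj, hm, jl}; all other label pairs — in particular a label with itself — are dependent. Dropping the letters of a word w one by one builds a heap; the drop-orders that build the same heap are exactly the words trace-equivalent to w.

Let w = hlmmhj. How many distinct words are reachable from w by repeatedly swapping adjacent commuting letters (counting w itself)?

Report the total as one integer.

4

piece 0:h — minimal
piece 1:l rests on {0:h}
piece 2:m rests on {1:l}
piece 3:m rests on {2:m}
piece 4:h rests on {1:l}
piece 5:j rests on {3:m}
minimal pieces: {0:h}
ways to finish when only these pieces remain (= sum over removing one remaining piece with nothing left below it):
  1 left: {4}→1  {5}→1
  2 left: {3,5}→1  {4,5}→2
  3 left: {2,3,5}→1  {3,4,5}→3
  4 left: {2,3,4,5}→4
  placing 0:h first → 4 extensions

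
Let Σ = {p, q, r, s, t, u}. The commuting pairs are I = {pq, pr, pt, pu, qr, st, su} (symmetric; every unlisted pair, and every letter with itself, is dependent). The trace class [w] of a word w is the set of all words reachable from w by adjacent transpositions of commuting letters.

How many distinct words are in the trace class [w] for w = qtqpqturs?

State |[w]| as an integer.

8

drop 0:q onto floor
drop 1:t onto {0:q}
drop 2:q onto {1:t}
drop 3:p onto floor
drop 4:q onto {2:q}
drop 5:t onto {4:q}
drop 6:u onto {5:t}
drop 7:r onto {6:u}
drop 8:s onto {3:p, 7:r}
ground layer = {0:q, 3:p}
drop-orders for the pieces not yet dropped (sum over which currently-grounded one goes next):
  1 to go: {8} 1
  2 to go: {3,8} 1  {7,8} 1
  3 to go: {3,7,8} 2  {6,7,8} 1
  4 to go: {3,6,7,8} 3  {5,6,7,8} 1
  5 to go: {3,5,6,7,8} 4  {4,5,6,7,8} 1
  6 to go: {2,4,5,6,7,8} 1  {3,4,5,6,7,8} 5
  7 to go: {1,2,4,5,6,7,8} 1  {2,3,4,5,6,7,8} 6
  if 0:q drops first: 7 orders
  if 3:p drops first: 1 orders
heap linearizations: 8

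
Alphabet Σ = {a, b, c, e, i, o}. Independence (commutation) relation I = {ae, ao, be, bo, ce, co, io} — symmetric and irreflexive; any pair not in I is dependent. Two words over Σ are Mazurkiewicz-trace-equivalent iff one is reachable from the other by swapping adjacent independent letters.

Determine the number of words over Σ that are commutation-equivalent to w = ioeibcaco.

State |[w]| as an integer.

drop 0:i onto floor
drop 1:o onto floor
drop 2:e onto {0:i, 1:o}
drop 3:i onto {2:e}
drop 4:b onto {3:i}
drop 5:c onto {4:b}
drop 6:a onto {5:c}
drop 7:c onto {6:a}
drop 8:o onto {2:e}
ground layer = {0:i, 1:o}
drop-orders for the pieces not yet dropped (sum over which currently-grounded one goes next):
  1 to go: {7} 1  {8} 1
  2 to go: {6,7} 1  {7,8} 2
  3 to go: {5,6,7} 1  {6,7,8} 3
  4 to go: {4,5,6,7} 1  {5,6,7,8} 4
  5 to go: {3,4,5,6,7} 1  {4,5,6,7,8} 5
  6 to go: {3,4,5,6,7,8} 6
  7 to go: {2,3,4,5,6,7,8} 6
  if 0:i drops first: 6 orders
  if 1:o drops first: 6 orders
heap linearizations: 12

12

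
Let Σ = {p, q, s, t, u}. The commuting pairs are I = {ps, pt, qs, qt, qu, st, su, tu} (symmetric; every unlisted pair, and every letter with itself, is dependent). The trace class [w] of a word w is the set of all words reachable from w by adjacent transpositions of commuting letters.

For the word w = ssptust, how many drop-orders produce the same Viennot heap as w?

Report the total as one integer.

piece 0:s — minimal
piece 1:s rests on {0:s}
piece 2:p — minimal
piece 3:t — minimal
piece 4:u rests on {2:p}
piece 5:s rests on {1:s}
piece 6:t rests on {3:t}
minimal pieces: {0:s, 2:p, 3:t}
ways to finish when only these pieces remain (= sum over removing one remaining piece with nothing left below it):
  1 left: {4}→1  {5}→1  {6}→1
  2 left: {1,5}→1  {2,4}→1  {3,6}→1  {4,5}→2  {4,6}→2  {5,6}→2
  3 left: {0,1,5}→1  {1,4,5}→3  {1,5,6}→3  {2,4,5}→3  {2,4,6}→3  {3,4,6}→3  {3,5,6}→3  {4,5,6}→6
  4 left: {0,1,4,5}→4  {0,1,5,6}→4  {1,2,4,5}→6  {1,3,5,6}→6  {1,4,5,6}→12  {2,3,4,6}→6  {2,4,5,6}→12  {3,4,5,6}→12
  5 left: {0,1,2,4,5}→10  {0,1,3,5,6}→10  {0,1,4,5,6}→20  {1,2,4,5,6}→30  {1,3,4,5,6}→30  {2,3,4,5,6}→30
  placing 0:s first → 90 extensions
  placing 2:p first → 60 extensions
  placing 3:t first → 60 extensions
total linear extensions = 210

210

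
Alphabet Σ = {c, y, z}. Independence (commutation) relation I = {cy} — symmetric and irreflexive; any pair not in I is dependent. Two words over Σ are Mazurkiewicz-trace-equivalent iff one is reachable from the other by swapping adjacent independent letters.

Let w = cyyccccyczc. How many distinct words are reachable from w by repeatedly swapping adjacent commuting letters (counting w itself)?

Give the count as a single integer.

drop 0:c onto floor
drop 1:y onto floor
drop 2:y onto {1:y}
drop 3:c onto {0:c}
drop 4:c onto {3:c}
drop 5:c onto {4:c}
drop 6:c onto {5:c}
drop 7:y onto {2:y}
drop 8:c onto {6:c}
drop 9:z onto {7:y, 8:c}
drop 10:c onto {9:z}
ground layer = {0:c, 1:y}
drop-orders for the pieces not yet dropped (sum over which currently-grounded one goes next):
  1 to go: {10} 1
  2 to go: {9,10} 1
  3 to go: {7,9,10} 1  {8,9,10} 1
  4 to go: {2,7,9,10} 1  {6,8,9,10} 1  {7,8,9,10} 2
  5 to go: {1,2,7,9,10} 1  {2,7,8,9,10} 3  {5,6,8,9,10} 1  {6,7,8,9,10} 3
  6 to go: {1,2,7,8,9,10} 4  {2,6,7,8,9,10} 6  {4,5,6,8,9,10} 1  {5,6,7,8,9,10} 4
  7 to go: {1,2,6,7,8,9,10} 10  {2,5,6,7,8,9,10} 10  {3,4,5,6,8,9,10} 1  {4,5,6,7,8,9,10} 5
  8 to go: {0,3,4,5,6,8,9,10} 1  {1,2,5,6,7,8,9,10} 20  {2,4,5,6,7,8,9,10} 15  {3,4,5,6,7,8,9,10} 6
  9 to go: {0,3,4,5,6,7,8,9,10} 7  {1,2,4,5,6,7,8,9,10} 35  {2,3,4,5,6,7,8,9,10} 21
  if 0:c drops first: 56 orders
  if 1:y drops first: 28 orders
heap linearizations: 84

84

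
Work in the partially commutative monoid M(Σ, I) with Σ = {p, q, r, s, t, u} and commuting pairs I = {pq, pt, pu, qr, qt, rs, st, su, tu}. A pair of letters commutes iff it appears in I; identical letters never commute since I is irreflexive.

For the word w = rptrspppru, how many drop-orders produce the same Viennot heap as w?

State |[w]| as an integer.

piece 0:r — minimal
piece 1:p rests on {0:r}
piece 2:t rests on {0:r}
piece 3:r rests on {1:p, 2:t}
piece 4:s rests on {1:p}
piece 5:p rests on {3:r, 4:s}
piece 6:p rests on {5:p}
piece 7:p rests on {6:p}
piece 8:r rests on {7:p}
piece 9:u rests on {8:r}
minimal pieces: {0:r}
ways to finish when only these pieces remain (= sum over removing one remaining piece with nothing left below it):
  1 left: {9}→1
  2 left: {8,9}→1
  3 left: {7,8,9}→1
  4 left: {6,7,8,9}→1
  5 left: {5,6,7,8,9}→1
  6 left: {3,5,6,7,8,9}→1  {4,5,6,7,8,9}→1
  7 left: {2,3,5,6,7,8,9}→1  {3,4,5,6,7,8,9}→2
  8 left: {1,3,4,5,6,7,8,9}→2  {2,3,4,5,6,7,8,9}→3
  placing 0:r first → 5 extensions

5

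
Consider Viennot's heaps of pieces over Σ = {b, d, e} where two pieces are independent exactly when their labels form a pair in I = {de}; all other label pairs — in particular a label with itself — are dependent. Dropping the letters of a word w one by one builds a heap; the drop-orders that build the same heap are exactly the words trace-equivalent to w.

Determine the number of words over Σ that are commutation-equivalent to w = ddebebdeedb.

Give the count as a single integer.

18

#0=d has no predecessor
#1=d depends on [0:d]
#2=e has no predecessor
#3=b depends on [1:d, 2:e]
#4=e depends on [3:b]
#5=b depends on [4:e]
#6=d depends on [5:b]
#7=e depends on [5:b]
#8=e depends on [7:e]
#9=d depends on [6:d]
#10=b depends on [8:e, 9:d]
sources: [0:d, 2:e]
N(rest) = Σ N(rest − s) over sources s of rest; N(one piece) = 1:
  size 1 → [10]=1
  size 2 → [8,10]=1  [9,10]=1
  size 3 → [6,9,10]=1  [7,8,10]=1  [8,9,10]=2
  size 4 → [6,8,9,10]=3  [7,8,9,10]=3
  size 5 → [6,7,8,9,10]=6
  size 6 → [5,6,7,8,9,10]=6
  size 7 → [4,5,6,7,8,9,10]=6
  size 8 → [3,4,5,6,7,8,9,10]=6
  size 9 → [1,3,4,5,6,7,8,9,10]=6  [2,3,4,5,6,7,8,9,10]=6
  first=0(d) contributes 12
  first=2(e) contributes 6
|[w]| = 18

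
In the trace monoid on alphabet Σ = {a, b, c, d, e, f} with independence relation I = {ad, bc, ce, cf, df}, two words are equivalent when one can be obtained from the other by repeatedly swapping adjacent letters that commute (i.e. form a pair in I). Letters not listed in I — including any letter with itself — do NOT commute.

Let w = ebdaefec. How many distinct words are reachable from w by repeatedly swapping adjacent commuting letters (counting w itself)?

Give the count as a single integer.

8

#0=e has no predecessor
#1=b depends on [0:e]
#2=d depends on [1:b]
#3=a depends on [1:b]
#4=e depends on [2:d, 3:a]
#5=f depends on [4:e]
#6=e depends on [5:f]
#7=c depends on [2:d, 3:a]
sources: [0:e]
N(rest) = Σ N(rest − s) over sources s of rest; N(one piece) = 1:
  size 1 → [6]=1  [7]=1
  size 2 → [5,6]=1  [6,7]=2
  size 3 → [4,5,6]=1  [5,6,7]=3
  size 4 → [4,5,6,7]=4
  size 5 → [2,4,5,6,7]=4  [3,4,5,6,7]=4
  size 6 → [2,3,4,5,6,7]=8
  first=0(e) contributes 8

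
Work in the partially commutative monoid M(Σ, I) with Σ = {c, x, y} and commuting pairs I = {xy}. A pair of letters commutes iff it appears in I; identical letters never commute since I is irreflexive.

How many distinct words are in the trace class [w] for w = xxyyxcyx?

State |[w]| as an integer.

20

0(x) covers ∅
1(x) covers 0:x
2(y) covers ∅
3(y) covers 2:y
4(x) covers 1:x
5(c) covers 3:y, 4:x
6(y) covers 5:c
7(x) covers 5:c
floor of heap: 0:x, 2:y
completions by unplaced set U, small U first (add the entries for U minus each lowest piece of U):
  |U|=1: {6}:1  {7}:1
  |U|=2: {6,7}:2
  |U|=3: {5,6,7}:2
  |U|=4: {3,5,6,7}:2  {4,5,6,7}:2
  |U|=5: {1,4,5,6,7}:2  {2,3,5,6,7}:2  {3,4,5,6,7}:4
  |U|=6: {0,1,4,5,6,7}:2  {1,3,4,5,6,7}:6  {2,3,4,5,6,7}:6
  start at 0(x): 12
  start at 2(y): 8
sum over floor = 20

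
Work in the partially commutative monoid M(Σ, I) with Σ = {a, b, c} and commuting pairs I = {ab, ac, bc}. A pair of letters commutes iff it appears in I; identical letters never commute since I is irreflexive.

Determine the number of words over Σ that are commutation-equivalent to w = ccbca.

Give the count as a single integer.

0(c) covers ∅
1(c) covers 0:c
2(b) covers ∅
3(c) covers 1:c
4(a) covers ∅
floor of heap: 0:c, 2:b, 4:a
completions by unplaced set U, small U first (add the entries for U minus each lowest piece of U):
  |U|=1: {2}:1  {3}:1  {4}:1
  |U|=2: {1,3}:1  {2,3}:2  {2,4}:2  {3,4}:2
  |U|=3: {0,1,3}:1  {1,2,3}:3  {1,3,4}:3  {2,3,4}:6
  start at 0(c): 12
  start at 2(b): 4
  start at 4(a): 4
sum over floor = 20

20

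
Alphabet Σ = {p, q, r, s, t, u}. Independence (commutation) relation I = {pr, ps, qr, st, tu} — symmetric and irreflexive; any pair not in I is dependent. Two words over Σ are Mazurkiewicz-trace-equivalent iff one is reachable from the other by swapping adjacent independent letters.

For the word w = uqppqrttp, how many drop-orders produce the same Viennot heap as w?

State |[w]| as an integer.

0(u) covers ∅
1(q) covers 0:u
2(p) covers 1:q
3(p) covers 2:p
4(q) covers 3:p
5(r) covers 0:u
6(t) covers 4:q, 5:r
7(t) covers 6:t
8(p) covers 7:t
floor of heap: 0:u
completions by unplaced set U, small U first (add the entries for U minus each lowest piece of U):
  |U|=1: {8}:1
  |U|=2: {7,8}:1
  |U|=3: {6,7,8}:1
  |U|=4: {4,6,7,8}:1  {5,6,7,8}:1
  |U|=5: {3,4,6,7,8}:1  {4,5,6,7,8}:2
  |U|=6: {2,3,4,6,7,8}:1  {3,4,5,6,7,8}:3
  |U|=7: {1,2,3,4,6,7,8}:1  {2,3,4,5,6,7,8}:4
  start at 0(u): 5

5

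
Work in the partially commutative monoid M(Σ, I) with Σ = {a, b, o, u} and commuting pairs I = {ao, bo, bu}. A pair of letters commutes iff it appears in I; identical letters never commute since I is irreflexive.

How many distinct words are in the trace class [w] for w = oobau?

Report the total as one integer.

6

0(o) covers ∅
1(o) covers 0:o
2(b) covers ∅
3(a) covers 2:b
4(u) covers 1:o, 3:a
floor of heap: 0:o, 2:b
completions by unplaced set U, small U first (add the entries for U minus each lowest piece of U):
  |U|=1: {4}:1
  |U|=2: {1,4}:1  {3,4}:1
  |U|=3: {0,1,4}:1  {1,3,4}:2  {2,3,4}:1
  start at 0(o): 3
  start at 2(b): 3
sum over floor = 6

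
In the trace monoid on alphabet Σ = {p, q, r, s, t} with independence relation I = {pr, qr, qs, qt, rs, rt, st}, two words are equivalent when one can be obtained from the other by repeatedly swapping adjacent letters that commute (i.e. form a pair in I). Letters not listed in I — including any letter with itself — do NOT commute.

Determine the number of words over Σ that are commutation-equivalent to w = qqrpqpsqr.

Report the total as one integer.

72

drop 0:q onto floor
drop 1:q onto {0:q}
drop 2:r onto floor
drop 3:p onto {1:q}
drop 4:q onto {3:p}
drop 5:p onto {4:q}
drop 6:s onto {5:p}
drop 7:q onto {5:p}
drop 8:r onto {2:r}
ground layer = {0:q, 2:r}
drop-orders for the pieces not yet dropped (sum over which currently-grounded one goes next):
  1 to go: {6} 1  {7} 1  {8} 1
  2 to go: {2,8} 1  {6,7} 2  {6,8} 2  {7,8} 2
  3 to go: {2,6,8} 3  {2,7,8} 3  {5,6,7} 2  {6,7,8} 6
  4 to go: {2,6,7,8} 12  {4,5,6,7} 2  {5,6,7,8} 8
  5 to go: {2,5,6,7,8} 20  {3,4,5,6,7} 2  {4,5,6,7,8} 10
  6 to go: {1,3,4,5,6,7} 2  {2,4,5,6,7,8} 30  {3,4,5,6,7,8} 12
  7 to go: {0,1,3,4,5,6,7} 2  {1,3,4,5,6,7,8} 14  {2,3,4,5,6,7,8} 42
  if 0:q drops first: 56 orders
  if 2:r drops first: 16 orders
heap linearizations: 72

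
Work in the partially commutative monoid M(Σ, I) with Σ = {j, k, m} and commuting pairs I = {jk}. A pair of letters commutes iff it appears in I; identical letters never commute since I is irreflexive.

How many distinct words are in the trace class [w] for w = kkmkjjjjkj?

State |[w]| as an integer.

21

drop 0:k onto floor
drop 1:k onto {0:k}
drop 2:m onto {1:k}
drop 3:k onto {2:m}
drop 4:j onto {2:m}
drop 5:j onto {4:j}
drop 6:j onto {5:j}
drop 7:j onto {6:j}
drop 8:k onto {3:k}
drop 9:j onto {7:j}
ground layer = {0:k}
drop-orders for the pieces not yet dropped (sum over which currently-grounded one goes next):
  1 to go: {8} 1  {9} 1
  2 to go: {3,8} 1  {7,9} 1  {8,9} 2
  3 to go: {3,8,9} 3  {6,7,9} 1  {7,8,9} 3
  4 to go: {3,7,8,9} 6  {5,6,7,9} 1  {6,7,8,9} 4
  5 to go: {3,6,7,8,9} 10  {4,5,6,7,9} 1  {5,6,7,8,9} 5
  6 to go: {3,5,6,7,8,9} 15  {4,5,6,7,8,9} 6
  7 to go: {3,4,5,6,7,8,9} 21
  8 to go: {2,3,4,5,6,7,8,9} 21
  if 0:k drops first: 21 orders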